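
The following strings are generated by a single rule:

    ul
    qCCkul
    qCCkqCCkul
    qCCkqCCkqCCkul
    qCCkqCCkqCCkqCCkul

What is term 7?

qCCkqCCkqCCkqCCkqCCkqCCkul

Each term is the previous one with qCCk prepended.
From qCCkqCCkqCCkqCCkul, 2 further steps: qCCkqCCkqCCkqCCkul → qCCkqCCkqCCkqCCkqCCkul → (answer).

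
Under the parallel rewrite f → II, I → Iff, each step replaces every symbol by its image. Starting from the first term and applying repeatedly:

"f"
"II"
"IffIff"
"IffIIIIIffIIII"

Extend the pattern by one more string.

φ(IffIIIIIffIIII) expands symbol-by-symbol to Iff II II Iff Iff Iff Iff Iff II II Iff Iff Iff Iff; joining the 14 pieces gives the next term.

IffIIIIIffIffIffIffIffIIIIIffIffIffIff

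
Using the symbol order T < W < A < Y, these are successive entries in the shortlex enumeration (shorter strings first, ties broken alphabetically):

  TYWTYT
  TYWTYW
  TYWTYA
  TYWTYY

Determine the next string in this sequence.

TYWWTT

Treat TYWTYY as a base-4 numeral over the given alphabet and add one, carrying through any trailing Y's.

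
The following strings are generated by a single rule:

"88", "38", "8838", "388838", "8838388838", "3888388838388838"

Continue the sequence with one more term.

88383888383888388838388838

This is a Fibonacci-style word recurrence s(k) = s(k−2)·s(k−1): e.g. 88·38 = 8838.
The next term joins 8838388838 and 3888388838388838.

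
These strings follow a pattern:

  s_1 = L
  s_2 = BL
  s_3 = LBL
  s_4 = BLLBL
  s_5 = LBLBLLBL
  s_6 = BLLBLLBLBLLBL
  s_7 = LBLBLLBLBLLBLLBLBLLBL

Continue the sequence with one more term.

This is a Fibonacci-style word recurrence s(k) = s(k−2)·s(k−1): e.g. L·BL = LBL.
The next term joins BLLBLLBLBLLBL and LBLBLLBLBLLBLLBLBLLBL.

BLLBLLBLBLLBLLBLBLLBLBLLBLLBLBLLBL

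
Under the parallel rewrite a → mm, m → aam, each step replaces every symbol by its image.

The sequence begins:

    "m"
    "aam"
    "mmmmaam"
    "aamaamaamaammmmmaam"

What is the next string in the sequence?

mmmmaammmmmaammmmmaammmmmaamaamaamaamaammmmmaam

φ(aamaamaamaammmmmaam) expands symbol-by-symbol to mm mm aam mm mm aam mm mm aam mm mm aam aam aam aam aam mm mm aam; joining the 19 pieces gives the next term.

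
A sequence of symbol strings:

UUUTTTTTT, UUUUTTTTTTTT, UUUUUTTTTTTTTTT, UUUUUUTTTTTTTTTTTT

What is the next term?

Term n consists of n U's, followed by 2n T's, where the shown terms are n = 3, 4, 5, 6.
For the next term, n = 7, so the run lengths are 7, 14.

UUUUUUUTTTTTTTTTTTTTT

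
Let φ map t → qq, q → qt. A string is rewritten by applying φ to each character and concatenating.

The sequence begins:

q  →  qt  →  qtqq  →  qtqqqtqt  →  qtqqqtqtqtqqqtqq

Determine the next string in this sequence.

Rewriting the 16 symbols of qtqqqtqtqtqqqtqq one by one yields qt qq qt qt qt qq qt qq qt qq qt qt qt qq qt qt; concatenated:

qtqqqtqtqtqqqtqqqtqqqtqtqtqqqtqt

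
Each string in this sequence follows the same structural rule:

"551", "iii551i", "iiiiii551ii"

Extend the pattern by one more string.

s(k+1) = iii·s(k)·i, so each term gains iii as a prefix and i as a suffix.
So the next term is iii·iiiiii551ii·i.

iiiiiiiii551iii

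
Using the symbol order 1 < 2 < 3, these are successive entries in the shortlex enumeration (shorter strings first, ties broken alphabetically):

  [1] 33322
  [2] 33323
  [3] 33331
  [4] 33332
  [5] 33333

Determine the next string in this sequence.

111111

After 33333 the length-5 strings are exhausted; the first length-6 string is 6 copies of 1.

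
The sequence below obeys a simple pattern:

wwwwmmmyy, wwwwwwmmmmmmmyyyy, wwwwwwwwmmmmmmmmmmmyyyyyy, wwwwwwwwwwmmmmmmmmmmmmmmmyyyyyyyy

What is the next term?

wwwwwwwwwwwwmmmmmmmmmmmmmmmmmmmyyyyyyyyyy

Each string has the form w^{2n+2} m^{4n-1} y^{2n} (n = 1, 2, …).
At n = 5 the blocks have lengths 12, 19, 10.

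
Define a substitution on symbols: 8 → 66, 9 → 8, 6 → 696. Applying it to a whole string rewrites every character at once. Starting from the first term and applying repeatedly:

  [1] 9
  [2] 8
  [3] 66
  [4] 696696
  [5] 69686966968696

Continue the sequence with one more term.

69686966669686966968696666968696

Applying the rule to each of the 14 symbols of 69686966968696 gives the pieces 696 8 696 66 696 8 696 696 8 696 66 696 8 696, which concatenate to the answer.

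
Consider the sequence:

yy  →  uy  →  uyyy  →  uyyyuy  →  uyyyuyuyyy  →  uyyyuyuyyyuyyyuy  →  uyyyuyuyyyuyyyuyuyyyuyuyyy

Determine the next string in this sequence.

uyyyuyuyyyuyyyuyuyyyuyuyyyuyyyuyuyyyuyyyuy

This is a Fibonacci-style word recurrence s(k) = s(k−1)·s(k−2): e.g. uy·yy = uyyy.
The next term joins uyyyuyuyyyuyyyuyuyyyuyuyyy and uyyyuyuyyyuyyyuy.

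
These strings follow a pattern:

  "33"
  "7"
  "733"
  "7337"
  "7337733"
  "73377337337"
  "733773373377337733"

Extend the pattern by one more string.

73377337337733773373377337337

Each term (from the third on) is the previous term followed by the one before it: term 3 = 7·33 = 733.
So term 8 is 733773373377337733·73377337337.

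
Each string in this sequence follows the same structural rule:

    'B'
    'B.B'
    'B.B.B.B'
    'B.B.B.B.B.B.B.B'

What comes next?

s(k+1) = s(k)·.·s(k) — each term doubles the last with '.' between the halves.
Doubling B.B.B.B.B.B.B.B with '.' between the halves:

B.B.B.B.B.B.B.B.B.B.B.B.B.B.B.B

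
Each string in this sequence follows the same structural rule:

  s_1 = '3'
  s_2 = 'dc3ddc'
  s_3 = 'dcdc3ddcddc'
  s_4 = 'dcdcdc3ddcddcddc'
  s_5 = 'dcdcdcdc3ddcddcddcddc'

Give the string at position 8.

dcdcdcdcdcdcdc3ddcddcddcddcddcddcddc

Every step adds dc to the front and ddc to the end of the previous string.
From dcdcdcdc3ddcddcddcddc, 3 further steps: dcdcdcdc3ddcddcddcddc → dcdcdcdcdc3ddcddcddcddcddc → dcdcdcdcdcdc3ddcddcddcddcddcddc → (answer).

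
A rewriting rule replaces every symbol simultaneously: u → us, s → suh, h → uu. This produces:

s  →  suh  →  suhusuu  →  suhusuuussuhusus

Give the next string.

Replace each of the 16 characters of suhusuuussuhusus in place — suh us uu us suh us us us suh suh us uu us suh us suh — and concatenate.

suhusuuussuhususussuhsuhusuuussuhussuh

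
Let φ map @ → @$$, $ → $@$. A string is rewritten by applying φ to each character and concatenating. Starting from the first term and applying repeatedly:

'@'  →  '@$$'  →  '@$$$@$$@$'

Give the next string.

@$$$@$$@$$@$@$$$@$$@$@$$$@$

Rewriting each symbol of @$$$@$$@$: @→@$$, $→$@$, $→$@$, $→$@$, @→@$$, $→$@$, $→$@$, @→@$$, $→$@$, which concatenates to @$$ $@$ $@$ $@$ @$$ $@$ $@$ @$$ $@$.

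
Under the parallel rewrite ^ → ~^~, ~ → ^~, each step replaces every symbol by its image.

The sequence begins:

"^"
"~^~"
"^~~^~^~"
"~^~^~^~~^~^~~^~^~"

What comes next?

Replace each of the 17 characters of ~^~^~^~~^~^~~^~^~ in place — ^~ ~^~ ^~ ~^~ ^~ ~^~ ^~ ^~ ~^~ ^~ ~^~ ^~ ^~ ~^~ ^~ ~^~ ^~ — and concatenate.

^~~^~^~~^~^~~^~^~^~~^~^~~^~^~^~~^~^~~^~^~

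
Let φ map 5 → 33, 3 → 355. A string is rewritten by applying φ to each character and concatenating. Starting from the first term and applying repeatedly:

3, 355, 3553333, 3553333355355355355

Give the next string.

Replace each of the 19 characters of 3553333355355355355 in place — 355 33 33 355 355 355 355 355 33 33 355 33 33 355 33 33 355 33 33 — and concatenate.

35533333553553553553553333355333335533333553333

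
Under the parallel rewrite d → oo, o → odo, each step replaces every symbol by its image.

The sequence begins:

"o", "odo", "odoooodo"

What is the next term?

Rewriting each symbol of odoooodo: o→odo, d→oo, o→odo, o→odo, o→odo, o→odo, d→oo, o→odo, which concatenates to odo oo odo odo odo odo oo odo.

odoooodoodoodoodoooodo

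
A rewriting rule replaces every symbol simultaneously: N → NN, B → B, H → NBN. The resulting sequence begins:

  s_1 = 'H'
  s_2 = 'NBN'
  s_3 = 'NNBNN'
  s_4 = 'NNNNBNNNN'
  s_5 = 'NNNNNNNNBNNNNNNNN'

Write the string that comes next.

NNNNNNNNNNNNNNNNBNNNNNNNNNNNNNNNN

Replace each of the 17 characters of NNNNNNNNBNNNNNNNN in place — NN NN NN NN NN NN NN NN B NN NN NN NN NN NN NN NN — and concatenate.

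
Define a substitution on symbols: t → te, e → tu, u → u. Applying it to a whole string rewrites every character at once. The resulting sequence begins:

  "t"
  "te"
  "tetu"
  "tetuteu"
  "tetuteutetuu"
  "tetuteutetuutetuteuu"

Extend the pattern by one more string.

tetuteutetuutetuteuutetuteutetuuu

φ(tetuteutetuutetuteuu) expands symbol-by-symbol to te tu te u te tu u te tu te u u te tu te u te tu u u; joining the 20 pieces gives the next term.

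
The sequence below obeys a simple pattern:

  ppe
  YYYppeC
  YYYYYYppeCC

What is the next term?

Each term wraps the previous one in YYY on the left and C on the right.
So the next term is YYY·YYYYYYppeCC·C.

YYYYYYYYYppeCCC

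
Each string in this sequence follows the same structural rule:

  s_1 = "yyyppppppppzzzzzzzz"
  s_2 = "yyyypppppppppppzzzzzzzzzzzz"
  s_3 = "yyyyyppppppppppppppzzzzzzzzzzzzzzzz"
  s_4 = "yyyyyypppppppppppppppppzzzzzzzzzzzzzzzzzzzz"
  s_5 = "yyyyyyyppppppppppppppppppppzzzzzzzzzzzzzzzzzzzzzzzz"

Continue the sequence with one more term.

yyyyyyyypppppppppppppppppppppppzzzzzzzzzzzzzzzzzzzzzzzzzzzz

Each string has the form y^{n+1} p^{3n+2} z^{4n}, where the shown terms are n = 2, 3, 4, 5, 6.
Setting n = 7 gives 8, 23, 28 characters in each block.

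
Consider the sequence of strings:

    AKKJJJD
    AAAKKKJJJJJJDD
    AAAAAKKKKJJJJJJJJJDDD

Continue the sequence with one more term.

AAAAAAAKKKKKJJJJJJJJJJJJDDDD

Term n consists of 2n-1 A's, followed by n+1 K's, followed by 3n J's, followed by n D's (n = 1, 2, …).
Setting n = 4 gives 7, 5, 12, 4 characters in each block.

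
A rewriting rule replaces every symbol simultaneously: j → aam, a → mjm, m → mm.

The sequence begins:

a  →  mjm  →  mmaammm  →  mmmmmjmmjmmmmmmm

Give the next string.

mmmmmmmmmmaammmmmaammmmmmmmmmmmmmm

φ(mmmmmjmmjmmmmmmm) expands symbol-by-symbol to mm mm mm mm mm aam mm mm aam mm mm mm mm mm mm mm; joining the 16 pieces gives the next term.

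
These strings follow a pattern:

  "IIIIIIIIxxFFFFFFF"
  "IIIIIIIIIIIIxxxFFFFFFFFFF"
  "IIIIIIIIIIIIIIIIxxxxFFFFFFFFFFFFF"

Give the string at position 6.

The n-th term is 4n I's then n x's then 3n+1 F's, where the shown terms are n = 2, 3, 4.
For term 6, n = 7, so the run lengths are 28, 7, 22.

IIIIIIIIIIIIIIIIIIIIIIIIIIIIxxxxxxxFFFFFFFFFFFFFFFFFFFFFF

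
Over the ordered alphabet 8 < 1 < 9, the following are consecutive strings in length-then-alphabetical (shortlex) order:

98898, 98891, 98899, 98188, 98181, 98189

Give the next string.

The successor of 98189 increments the rightmost position that isn't already 9 and resets every position after it to 8.

98118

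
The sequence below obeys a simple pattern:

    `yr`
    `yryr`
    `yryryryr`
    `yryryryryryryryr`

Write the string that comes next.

s(k+1) = s(k)·s(k) — each term doubles the last.
Doubling yryryryryryryryr:

yryryryryryryryryryryryryryryryr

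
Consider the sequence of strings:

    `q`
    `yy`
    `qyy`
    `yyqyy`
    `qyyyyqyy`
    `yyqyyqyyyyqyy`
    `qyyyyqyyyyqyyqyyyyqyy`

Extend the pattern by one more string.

From term 3 onward, concatenate the second-to-last term with the last: q·yy = qyy, yy·qyy = yyqyy, …
Continuing: yyqyyqyyyyqyy · qyyyyqyyyyqyyqyyyyqyy gives term 8.

yyqyyqyyyyqyyqyyyyqyyyyqyyqyyyyqyy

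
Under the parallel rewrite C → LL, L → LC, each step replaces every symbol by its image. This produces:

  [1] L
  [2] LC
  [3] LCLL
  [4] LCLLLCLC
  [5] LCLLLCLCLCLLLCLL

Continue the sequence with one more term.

LCLLLCLCLCLLLCLLLCLLLCLCLCLLLCLC

Replace each of the 16 characters of LCLLLCLCLCLLLCLL in place — LC LL LC LC LC LL LC LL LC LL LC LC LC LL LC LC — and concatenate.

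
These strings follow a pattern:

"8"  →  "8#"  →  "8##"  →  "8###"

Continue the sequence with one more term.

The strings grow by a fixed suffix # each time.
One more step from 8### gives the answer.

8####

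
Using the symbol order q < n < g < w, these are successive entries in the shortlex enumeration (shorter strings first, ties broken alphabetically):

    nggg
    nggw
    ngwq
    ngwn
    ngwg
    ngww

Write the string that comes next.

Find the rightmost character of ngww below w, bump it to the next letter, and reset everything to its right to q.

nwqq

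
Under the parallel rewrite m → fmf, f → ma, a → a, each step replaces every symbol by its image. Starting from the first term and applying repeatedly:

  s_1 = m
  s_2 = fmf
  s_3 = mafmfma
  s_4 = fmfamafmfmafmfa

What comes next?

Applying the rule to each of the 15 symbols of fmfamafmfmafmfa gives the pieces ma fmf ma a fmf a ma fmf ma fmf a ma fmf ma a, which concatenate to the answer.

mafmfmaafmfamafmfmafmfamafmfmaa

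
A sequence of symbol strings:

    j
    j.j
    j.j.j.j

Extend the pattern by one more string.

j.j.j.j.j.j.j.j

Each string is two copies of the previous one joined by '.'.
One more doubling of j.j.j.j gives the answer.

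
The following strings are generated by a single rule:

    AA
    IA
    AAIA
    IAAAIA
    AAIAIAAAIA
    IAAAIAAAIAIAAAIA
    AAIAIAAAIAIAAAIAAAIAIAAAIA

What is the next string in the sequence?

IAAAIAAAIAIAAAIAAAIAIAAAIAIAAAIAAAIAIAAAIA

This is a Fibonacci-style word recurrence s(k) = s(k−2)·s(k−1): e.g. AA·IA = AAIA.
So term 8 is IAAAIAAAIAIAAAIA·AAIAIAAAIAIAAAIAAAIAIAAAIA.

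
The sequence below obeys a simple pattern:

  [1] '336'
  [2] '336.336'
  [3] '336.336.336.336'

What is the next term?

336.336.336.336.336.336.336.336

s(k+1) = s(k)·.·s(k) — each term doubles the last with '.' between the halves.
So the next term is two copies of 336.336.336.336 with '.' between the halves.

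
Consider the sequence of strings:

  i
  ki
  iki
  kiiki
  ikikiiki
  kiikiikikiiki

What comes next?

This is a Fibonacci-style word recurrence s(k) = s(k−2)·s(k−1): e.g. i·ki = iki.
So term 7 is ikikiiki·kiikiikikiiki.

ikikiikikiikiikikiiki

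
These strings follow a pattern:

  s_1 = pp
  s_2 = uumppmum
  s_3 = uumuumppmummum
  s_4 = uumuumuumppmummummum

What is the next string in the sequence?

uumuumuumuumppmummummummum

s(k+1) = uum·s(k)·mum, so each term gains uum as a prefix and mum as a suffix.
So the next term is uum·uumuumuumppmummummum·mum.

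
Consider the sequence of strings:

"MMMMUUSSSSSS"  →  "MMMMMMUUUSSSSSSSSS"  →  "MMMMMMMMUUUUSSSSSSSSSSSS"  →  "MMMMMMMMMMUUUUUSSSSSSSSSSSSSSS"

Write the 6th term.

Reading off run lengths: M runs 4, 6, 8, 10; U runs 2, 3, 4, 5; S runs 6, 9, 12, 15 — each is linear in n, where the shown terms are n = 2, 3, 4, 5.
For term 6, n = 7, so the run lengths are 14, 7, 21.

MMMMMMMMMMMMMMUUUUUUUSSSSSSSSSSSSSSSSSSSSS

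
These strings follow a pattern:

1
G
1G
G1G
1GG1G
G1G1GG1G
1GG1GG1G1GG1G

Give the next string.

G1G1GG1G1GG1GG1G1GG1G

From term 3 onward, concatenate the second-to-last term with the last: 1·G = 1G, G·1G = G1G, …
Continuing: G1G1GG1G · 1GG1GG1G1GG1G gives term 8.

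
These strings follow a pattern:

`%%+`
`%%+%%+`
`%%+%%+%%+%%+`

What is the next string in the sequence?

Every step duplicates the string.
Doubling %%+%%+%%+%%+:

%%+%%+%%+%%+%%+%%+%%+%%+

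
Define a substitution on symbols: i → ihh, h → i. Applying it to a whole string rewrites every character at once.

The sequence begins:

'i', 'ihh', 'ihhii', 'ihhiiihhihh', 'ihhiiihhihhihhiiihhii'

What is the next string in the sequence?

Replace each of the 21 characters of ihhiiihhihhihhiiihhii in place — ihh i i ihh ihh ihh i i ihh i i ihh i i ihh ihh ihh i i ihh ihh — and concatenate.

ihhiiihhihhihhiiihhiiihhiiihhihhihhiiihhihh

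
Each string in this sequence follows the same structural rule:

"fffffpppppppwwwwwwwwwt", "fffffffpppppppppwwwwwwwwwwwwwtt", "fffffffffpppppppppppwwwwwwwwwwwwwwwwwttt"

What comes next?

Term n consists of 2n+1 f's, followed by 2n+3 p's, followed by 4n+1 w's, followed by n-1 t's, where the shown terms are n = 2, 3, 4.
Setting n = 5 gives 11, 13, 21, 4 characters in each block.

fffffffffffpppppppppppppwwwwwwwwwwwwwwwwwwwwwtttt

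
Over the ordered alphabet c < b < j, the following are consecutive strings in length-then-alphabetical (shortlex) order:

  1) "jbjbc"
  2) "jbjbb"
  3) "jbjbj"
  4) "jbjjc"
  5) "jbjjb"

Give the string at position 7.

jjccc

Stepping forward 2 times from jbjjb: jbjjb → jbjjj, then the target.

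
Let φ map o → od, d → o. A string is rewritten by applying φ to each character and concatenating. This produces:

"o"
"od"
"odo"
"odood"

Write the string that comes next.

Apply φ to odood symbol by symbol: o→od, d→o, o→od, o→od, d→o; joined: od o od od o.

odoododo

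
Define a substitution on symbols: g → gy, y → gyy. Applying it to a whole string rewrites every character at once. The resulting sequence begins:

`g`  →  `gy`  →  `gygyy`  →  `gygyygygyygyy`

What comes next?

gygyygygyygyygygyygygyygyygygyygyy

Replace each of the 13 characters of gygyygygyygyy in place — gy gyy gy gyy gyy gy gyy gy gyy gyy gy gyy gyy — and concatenate.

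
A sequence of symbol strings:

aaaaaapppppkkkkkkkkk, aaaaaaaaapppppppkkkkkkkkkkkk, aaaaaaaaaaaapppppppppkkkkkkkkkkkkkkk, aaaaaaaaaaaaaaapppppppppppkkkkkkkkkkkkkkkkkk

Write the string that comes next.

Term n consists of 3n a's, followed by 2n+1 p's, followed by 3n+3 k's, where the shown terms are n = 2, 3, 4, 5.
At n = 6 the blocks have lengths 18, 13, 21.

aaaaaaaaaaaaaaaaaapppppppppppppkkkkkkkkkkkkkkkkkkkkk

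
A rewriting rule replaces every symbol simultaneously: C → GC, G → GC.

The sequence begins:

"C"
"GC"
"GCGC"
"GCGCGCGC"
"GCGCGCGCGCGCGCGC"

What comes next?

GCGCGCGCGCGCGCGCGCGCGCGCGCGCGCGC

Replace each of the 16 characters of GCGCGCGCGCGCGCGC in place — GC GC GC GC GC GC GC GC GC GC GC GC GC GC GC GC — and concatenate.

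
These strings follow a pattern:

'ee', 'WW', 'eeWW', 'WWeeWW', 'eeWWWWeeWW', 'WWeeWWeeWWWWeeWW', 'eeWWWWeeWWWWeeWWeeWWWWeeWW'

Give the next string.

WWeeWWeeWWWWeeWWeeWWWWeeWWWWeeWWeeWWWWeeWW

This is a Fibonacci-style word recurrence s(k) = s(k−2)·s(k−1): e.g. ee·WW = eeWW.
So term 8 is WWeeWWeeWWWWeeWW·eeWWWWeeWWWWeeWWeeWWWWeeWW.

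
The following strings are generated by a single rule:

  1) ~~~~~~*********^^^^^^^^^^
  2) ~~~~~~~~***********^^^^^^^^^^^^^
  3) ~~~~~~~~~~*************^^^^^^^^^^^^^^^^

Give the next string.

Reading off run lengths: ~ runs 6, 8, 10; * runs 9, 11, 13; ^ runs 10, 13, 16 — each is linear in n, where the shown terms are n = 3, 4, 5.
Setting n = 6 gives 12, 15, 19 characters in each block.

~~~~~~~~~~~~***************^^^^^^^^^^^^^^^^^^^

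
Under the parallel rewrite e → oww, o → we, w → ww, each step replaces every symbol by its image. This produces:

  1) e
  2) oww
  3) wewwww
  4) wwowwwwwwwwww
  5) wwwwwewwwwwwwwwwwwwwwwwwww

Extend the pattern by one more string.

Applying the rule to each of the 26 symbols of wwwwwewwwwwwwwwwwwwwwwwwww gives the pieces ww ww ww ww ww oww ww ww ww ww ww ww ww ww ww ww ww ww ww ww ww ww ww ww ww ww, which concatenate to the answer.

wwwwwwwwwwowwwwwwwwwwwwwwwwwwwwwwwwwwwwwwwwwwwwwwwwww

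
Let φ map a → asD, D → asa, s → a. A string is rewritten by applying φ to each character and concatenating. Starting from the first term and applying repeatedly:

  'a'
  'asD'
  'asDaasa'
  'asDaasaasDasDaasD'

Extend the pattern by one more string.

asDaasaasDasDaasDasDaasaasDaasaasDasDaasa

φ(asDaasaasDasDaasD) expands symbol-by-symbol to asD a asa asD asD a asD asD a asa asD a asa asD asD a asa; joining the 17 pieces gives the next term.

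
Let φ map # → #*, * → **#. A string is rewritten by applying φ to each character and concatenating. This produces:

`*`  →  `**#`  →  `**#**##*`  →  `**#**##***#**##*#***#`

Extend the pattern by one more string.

**#**##***#**##*#***#**#**##***#**##*#***##***#**#**##*

Applying the rule to each of the 21 symbols of **#**##***#**##*#***# gives the pieces **# **# #* **# **# #* #* **# **# **# #* **# **# #* #* **# #* **# **# **# #*, which concatenate to the answer.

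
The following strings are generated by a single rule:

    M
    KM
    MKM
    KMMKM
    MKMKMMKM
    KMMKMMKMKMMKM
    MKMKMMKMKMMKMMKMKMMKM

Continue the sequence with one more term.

KMMKMMKMKMMKMMKMKMMKMKMMKMMKMKMMKM

Each term (from the third on) is the two preceding terms concatenated in order: term 3 = M·KM = MKM.
The next term joins KMMKMMKMKMMKM and MKMKMMKMKMMKMMKMKMMKM.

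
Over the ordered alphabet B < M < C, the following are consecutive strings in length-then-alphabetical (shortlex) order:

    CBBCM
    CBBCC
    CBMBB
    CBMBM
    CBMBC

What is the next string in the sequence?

CBMMB

Treat CBMBC as a base-3 numeral over the given alphabet and add one, carrying through any trailing C's.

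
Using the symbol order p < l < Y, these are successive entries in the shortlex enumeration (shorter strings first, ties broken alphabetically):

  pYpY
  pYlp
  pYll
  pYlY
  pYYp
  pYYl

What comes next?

pYYY

The successor of pYYl increments the rightmost position that isn't already Y and resets every position after it to p.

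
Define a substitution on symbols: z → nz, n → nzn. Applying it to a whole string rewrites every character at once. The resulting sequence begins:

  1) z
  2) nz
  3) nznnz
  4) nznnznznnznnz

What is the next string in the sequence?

φ(nznnznznnznnz) expands symbol-by-symbol to nzn nz nzn nzn nz nzn nz nzn nzn nz nzn nzn nz; joining the 13 pieces gives the next term.

nznnznznnznnznznnznznnznnznznnznnz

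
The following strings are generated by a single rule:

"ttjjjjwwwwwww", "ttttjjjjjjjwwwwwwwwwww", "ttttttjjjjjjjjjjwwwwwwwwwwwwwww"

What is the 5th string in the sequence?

ttttttttttjjjjjjjjjjjjjjjjwwwwwwwwwwwwwwwwwwwwwww

The n-th term is 2n-2 t's then 3n-2 j's then 4n-1 w's, where the shown terms are n = 2, 3, 4.
Setting n = 6 gives 10, 16, 23 characters in each block.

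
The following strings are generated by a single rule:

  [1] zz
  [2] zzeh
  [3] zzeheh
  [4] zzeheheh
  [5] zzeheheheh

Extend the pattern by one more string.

Each term is the previous one with eh appended.
So the next term is zzeheheheh·eh.

zzeheheheheh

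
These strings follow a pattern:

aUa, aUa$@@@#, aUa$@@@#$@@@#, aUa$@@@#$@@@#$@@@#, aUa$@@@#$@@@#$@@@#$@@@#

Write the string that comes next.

Every step adds $@@@# to the end: s(k+1) = s(k)·$@@@#.
So the next term is aUa$@@@#$@@@#$@@@#$@@@#·$@@@#.

aUa$@@@#$@@@#$@@@#$@@@#$@@@#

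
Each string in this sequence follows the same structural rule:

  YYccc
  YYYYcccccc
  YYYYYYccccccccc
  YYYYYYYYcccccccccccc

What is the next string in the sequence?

YYYYYYYYYYccccccccccccccc

Reading off run lengths: Y runs 2, 4, 6, 8; c runs 3, 6, 9, 12 — each is linear in n (n = 1, 2, …).
Setting n = 5 gives 10, 15 characters in each block.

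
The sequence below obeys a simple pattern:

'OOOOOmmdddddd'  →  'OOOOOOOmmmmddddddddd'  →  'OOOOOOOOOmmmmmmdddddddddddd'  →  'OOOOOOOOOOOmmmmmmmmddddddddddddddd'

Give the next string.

OOOOOOOOOOOOOmmmmmmmmmmdddddddddddddddddd

Term n consists of 2n+3 O's, followed by 2n m's, followed by 3n+3 d's (n = 1, 2, …).
At n = 5 the blocks have lengths 13, 10, 18.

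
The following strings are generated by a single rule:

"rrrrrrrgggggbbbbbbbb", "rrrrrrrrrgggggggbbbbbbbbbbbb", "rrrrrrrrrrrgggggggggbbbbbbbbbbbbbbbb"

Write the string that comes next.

rrrrrrrrrrrrrgggggggggggbbbbbbbbbbbbbbbbbbbb

Each string has the form r^{2n+3} g^{2n+1} b^{4n}, where the shown terms are n = 2, 3, 4.
Setting n = 5 gives 13, 11, 20 characters in each block.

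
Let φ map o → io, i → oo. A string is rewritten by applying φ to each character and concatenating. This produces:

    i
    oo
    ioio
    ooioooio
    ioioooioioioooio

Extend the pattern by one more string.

ooioooioioioooioooioooioioioooio

Replace each of the 16 characters of ioioooioioioooio in place — oo io oo io io io oo io oo io oo io io io oo io — and concatenate.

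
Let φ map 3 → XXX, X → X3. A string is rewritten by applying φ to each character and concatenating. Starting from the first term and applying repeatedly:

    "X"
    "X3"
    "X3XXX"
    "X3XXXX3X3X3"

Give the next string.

X3XXXX3X3X3X3XXXX3XXXX3XXX

Expanding X3XXXX3X3X3: X→X3, 3→XXX, X→X3, X→X3, X→X3, X→X3, 3→XXX, X→X3, 3→XXX, X→X3, 3→XXX. Concatenated: X3 XXX X3 X3 X3 X3 XXX X3 XXX X3 XXX.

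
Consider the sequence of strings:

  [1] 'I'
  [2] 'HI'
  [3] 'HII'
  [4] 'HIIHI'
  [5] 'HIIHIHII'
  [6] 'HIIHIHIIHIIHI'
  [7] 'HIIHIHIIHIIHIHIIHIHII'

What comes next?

Each term (from the third on) is the previous term followed by the one before it: term 3 = HI·I = HII.
So term 8 is HIIHIHIIHIIHIHIIHIHII·HIIHIHIIHIIHI.

HIIHIHIIHIIHIHIIHIHIIHIIHIHIIHIIHI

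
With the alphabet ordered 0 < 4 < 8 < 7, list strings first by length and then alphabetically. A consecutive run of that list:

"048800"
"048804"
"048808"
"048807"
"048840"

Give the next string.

The successor of 048840 increments the rightmost position that isn't already 7 and resets every position after it to 0.

048844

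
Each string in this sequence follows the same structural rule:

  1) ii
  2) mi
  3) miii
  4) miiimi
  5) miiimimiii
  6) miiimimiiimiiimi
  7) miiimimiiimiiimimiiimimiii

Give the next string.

Each term (from the third on) is the previous term followed by the one before it: term 3 = mi·ii = miii.
So term 8 is miiimimiiimiiimimiiimimiii·miiimimiiimiiimi.

miiimimiiimiiimimiiimimiiimiiimimiiimiiimi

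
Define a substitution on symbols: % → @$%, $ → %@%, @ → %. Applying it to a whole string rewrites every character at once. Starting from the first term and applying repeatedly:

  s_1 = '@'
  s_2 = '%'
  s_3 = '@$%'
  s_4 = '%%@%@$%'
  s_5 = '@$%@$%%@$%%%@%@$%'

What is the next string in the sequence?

Applying the rule to each of the 17 symbols of @$%@$%%@$%%%@%@$% gives the pieces % %@% @$% % %@% @$% @$% % %@% @$% @$% @$% % @$% % %@% @$%, which concatenate to the answer.

%%@%@$%%%@%@$%@$%%%@%@$%@$%@$%%@$%%%@%@$%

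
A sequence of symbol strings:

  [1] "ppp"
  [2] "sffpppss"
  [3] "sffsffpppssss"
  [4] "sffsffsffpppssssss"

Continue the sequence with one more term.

s(k+1) = sff·s(k)·ss, so each term gains sff as a prefix and ss as a suffix.
So the next term is sff·sffsffsffpppssssss·ss.

sffsffsffsffpppssssssss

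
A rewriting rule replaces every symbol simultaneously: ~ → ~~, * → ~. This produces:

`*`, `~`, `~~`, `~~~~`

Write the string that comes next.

~~~~~~~~

Expanding ~~~~: ~→~~, ~→~~, ~→~~, ~→~~. Concatenated: ~~ ~~ ~~ ~~.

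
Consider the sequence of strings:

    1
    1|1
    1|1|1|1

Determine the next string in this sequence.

Each string is two copies of the previous one joined by '|'.
One more doubling of 1|1|1|1 gives the answer.

1|1|1|1|1|1|1|1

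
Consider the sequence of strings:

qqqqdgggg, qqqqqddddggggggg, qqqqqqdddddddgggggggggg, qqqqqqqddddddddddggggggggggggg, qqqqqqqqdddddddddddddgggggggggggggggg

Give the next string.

qqqqqqqqqddddddddddddddddggggggggggggggggggg

Term n consists of n+3 q's, followed by 3n-2 d's, followed by 3n+1 g's (n = 1, 2, …).
Setting n = 6 gives 9, 16, 19 characters in each block.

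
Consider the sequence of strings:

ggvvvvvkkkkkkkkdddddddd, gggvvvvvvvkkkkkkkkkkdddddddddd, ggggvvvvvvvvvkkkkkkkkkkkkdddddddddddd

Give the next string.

Each string has the form g^{n-1} v^{2n-1} k^{2n+2} d^{2n+2}, where the shown terms are n = 3, 4, 5.
At n = 6 the blocks have lengths 5, 11, 14, 14.

gggggvvvvvvvvvvvkkkkkkkkkkkkkkdddddddddddddd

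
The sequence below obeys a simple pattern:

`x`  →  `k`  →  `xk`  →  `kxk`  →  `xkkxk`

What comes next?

kxkxkkxk

This is a Fibonacci-style word recurrence s(k) = s(k−2)·s(k−1): e.g. x·k = xk.
The next term joins kxk and xkkxk.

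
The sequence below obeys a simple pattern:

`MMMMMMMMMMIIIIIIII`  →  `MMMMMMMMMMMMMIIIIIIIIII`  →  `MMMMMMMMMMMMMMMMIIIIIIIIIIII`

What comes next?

MMMMMMMMMMMMMMMMMMMIIIIIIIIIIIIII

The n-th term is 3n+1 M's then 2n+2 I's, where the shown terms are n = 3, 4, 5.
At n = 6 the blocks have lengths 19, 14.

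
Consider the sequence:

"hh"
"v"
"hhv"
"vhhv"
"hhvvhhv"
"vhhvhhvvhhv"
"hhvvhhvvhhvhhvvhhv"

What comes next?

This is a Fibonacci-style word recurrence s(k) = s(k−2)·s(k−1): e.g. hh·v = hhv.
So term 8 is vhhvhhvvhhv·hhvvhhvvhhvhhvvhhv.

vhhvhhvvhhvhhvvhhvvhhvhhvvhhv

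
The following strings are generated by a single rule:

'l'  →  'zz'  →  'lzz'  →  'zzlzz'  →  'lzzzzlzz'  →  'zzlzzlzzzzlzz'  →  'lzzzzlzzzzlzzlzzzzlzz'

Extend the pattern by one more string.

Each term (from the third on) is the two preceding terms concatenated in order: term 3 = l·zz = lzz.
The next term joins zzlzzlzzzzlzz and lzzzzlzzzzlzzlzzzzlzz.

zzlzzlzzzzlzzlzzzzlzzzzlzzlzzzzlzz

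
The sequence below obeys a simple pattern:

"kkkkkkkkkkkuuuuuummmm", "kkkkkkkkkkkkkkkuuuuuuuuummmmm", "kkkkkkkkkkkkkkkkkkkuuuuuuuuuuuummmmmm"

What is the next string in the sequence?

Each string has the form k^{4n+3} u^{3n} m^{n+2}, where the shown terms are n = 2, 3, 4.
At n = 5 the blocks have lengths 23, 15, 7.

kkkkkkkkkkkkkkkkkkkkkkkuuuuuuuuuuuuuuummmmmmm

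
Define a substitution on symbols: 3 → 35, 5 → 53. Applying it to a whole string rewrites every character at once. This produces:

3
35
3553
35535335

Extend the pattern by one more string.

Apply φ to 35535335 symbol by symbol: 3→35, 5→53, 5→53, 3→35, 5→53, 3→35, 3→35, 5→53; joined: 35 53 53 35 53 35 35 53.

3553533553353553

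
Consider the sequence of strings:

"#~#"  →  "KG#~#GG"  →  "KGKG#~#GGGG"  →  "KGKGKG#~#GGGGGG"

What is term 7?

KGKGKGKGKGKG#~#GGGGGGGGGGGG

Each term wraps the previous one in KG on the left and GG on the right.
From KGKGKG#~#GGGGGG, 3 further steps: KGKGKG#~#GGGGGG → KGKGKGKG#~#GGGGGGGG → KGKGKGKGKG#~#GGGGGGGGGG → (answer).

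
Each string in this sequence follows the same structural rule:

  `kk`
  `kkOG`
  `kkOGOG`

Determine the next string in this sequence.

kkOGOGOG

The strings grow by a fixed suffix OG each time.
One more step from kkOGOG gives the answer.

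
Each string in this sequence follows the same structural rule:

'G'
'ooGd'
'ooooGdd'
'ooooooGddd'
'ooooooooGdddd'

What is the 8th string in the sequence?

Each term wraps the previous one in oo on the left and d on the right.
From ooooooooGdddd, 3 further steps: ooooooooGdddd → ooooooooooGddddd → ooooooooooooGdddddd → (answer).

ooooooooooooooGddddddd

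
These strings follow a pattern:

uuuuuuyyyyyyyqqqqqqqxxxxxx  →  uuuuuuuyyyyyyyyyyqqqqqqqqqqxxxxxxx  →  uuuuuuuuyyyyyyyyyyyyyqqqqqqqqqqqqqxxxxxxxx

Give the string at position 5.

uuuuuuuuuuyyyyyyyyyyyyyyyyyyyqqqqqqqqqqqqqqqqqqqxxxxxxxxxx

Each string has the form u^{n+3} y^{3n-2} q^{3n-2} x^{n+3}, where the shown terms are n = 3, 4, 5.
At n = 7 the blocks have lengths 10, 19, 19, 10.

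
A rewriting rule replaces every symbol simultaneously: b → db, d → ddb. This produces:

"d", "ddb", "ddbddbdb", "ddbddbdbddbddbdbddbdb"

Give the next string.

ddbddbdbddbddbdbddbdbddbddbdbddbddbdbddbdbddbddbdbddbdb

φ(ddbddbdbddbddbdbddbdb) expands symbol-by-symbol to ddb ddb db ddb ddb db ddb db ddb ddb db ddb ddb db ddb db ddb ddb db ddb db; joining the 21 pieces gives the next term.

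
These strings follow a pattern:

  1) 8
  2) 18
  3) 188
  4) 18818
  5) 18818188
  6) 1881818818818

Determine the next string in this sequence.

From term 3 onward, concatenate the last term with the second-to-last: 18·8 = 188, 188·18 = 18818, …
Continuing: 1881818818818 · 18818188 gives term 7.

188181881881818818188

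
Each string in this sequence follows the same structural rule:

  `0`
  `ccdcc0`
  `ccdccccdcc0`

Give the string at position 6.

The strings grow by a fixed prefix ccdcc each time.
From ccdccccdcc0, 3 further steps: ccdccccdcc0 → ccdccccdccccdcc0 → ccdccccdccccdccccdcc0 → (answer).

ccdccccdccccdccccdccccdcc0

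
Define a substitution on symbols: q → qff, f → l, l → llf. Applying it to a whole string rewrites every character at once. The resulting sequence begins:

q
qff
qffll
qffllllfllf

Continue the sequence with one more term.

Apply φ to qffllllfllf symbol by symbol: q→qff, f→l, f→l, l→llf, l→llf, l→llf, l→llf, f→l, l→llf, l→llf, f→l; joined: qff l l llf llf llf llf l llf llf l.

qffllllfllfllfllflllfllfl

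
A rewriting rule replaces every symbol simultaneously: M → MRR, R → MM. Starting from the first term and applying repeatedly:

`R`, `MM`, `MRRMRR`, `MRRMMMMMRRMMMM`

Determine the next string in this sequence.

Rewriting the 14 symbols of MRRMMMMMRRMMMM one by one yields MRR MM MM MRR MRR MRR MRR MRR MM MM MRR MRR MRR MRR; concatenated:

MRRMMMMMRRMRRMRRMRRMRRMMMMMRRMRRMRRMRR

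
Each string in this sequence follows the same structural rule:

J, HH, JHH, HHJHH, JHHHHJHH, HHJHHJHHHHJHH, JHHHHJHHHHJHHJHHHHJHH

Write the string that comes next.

HHJHHJHHHHJHHJHHHHJHHHHJHHJHHHHJHH

Each term (from the third on) is the two preceding terms concatenated in order: term 3 = J·HH = JHH.
The next term joins HHJHHJHHHHJHH and JHHHHJHHHHJHHJHHHHJHH.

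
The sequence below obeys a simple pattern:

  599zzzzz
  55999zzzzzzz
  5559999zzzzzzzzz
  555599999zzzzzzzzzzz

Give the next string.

The n-th term is n-1 5's then n 9's then 2n+1 z's, where the shown terms are n = 2, 3, 4, 5.
Setting n = 6 gives 5, 6, 13 characters in each block.

55555999999zzzzzzzzzzzzz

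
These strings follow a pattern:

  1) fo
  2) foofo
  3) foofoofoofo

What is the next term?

s(k+1) = s(k)·o·s(k) — each term doubles the last with 'o' between the halves.
One more doubling of foofoofoofo gives the answer.

foofoofoofoofoofoofoofo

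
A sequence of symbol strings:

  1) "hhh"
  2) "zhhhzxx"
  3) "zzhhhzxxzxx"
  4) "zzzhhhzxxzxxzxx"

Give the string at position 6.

Each term wraps the previous one in z on the left and zxx on the right.
From zzzhhhzxxzxxzxx, 2 further steps: zzzhhhzxxzxxzxx → zzzzhhhzxxzxxzxxzxx → (answer).

zzzzzhhhzxxzxxzxxzxxzxx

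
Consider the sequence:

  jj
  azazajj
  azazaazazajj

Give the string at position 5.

azazaazazaazazaazazajj

The strings grow by a fixed prefix azaza each time.
From azazaazazajj, 2 further steps: azazaazazajj → azazaazazaazazajj → (answer).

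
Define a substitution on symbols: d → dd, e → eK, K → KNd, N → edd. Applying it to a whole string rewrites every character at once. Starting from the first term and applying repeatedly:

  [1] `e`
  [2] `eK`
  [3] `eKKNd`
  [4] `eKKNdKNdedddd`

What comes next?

φ(eKKNdKNdedddd) expands symbol-by-symbol to eK KNd KNd edd dd KNd edd dd eK dd dd dd dd; joining the 13 pieces gives the next term.

eKKNdKNdeddddKNdeddddeKdddddddd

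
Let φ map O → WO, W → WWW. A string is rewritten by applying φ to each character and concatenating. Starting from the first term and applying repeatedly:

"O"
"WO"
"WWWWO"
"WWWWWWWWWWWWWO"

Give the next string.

Replace each of the 14 characters of WWWWWWWWWWWWWO in place — WWW WWW WWW WWW WWW WWW WWW WWW WWW WWW WWW WWW WWW WO — and concatenate.

WWWWWWWWWWWWWWWWWWWWWWWWWWWWWWWWWWWWWWWWO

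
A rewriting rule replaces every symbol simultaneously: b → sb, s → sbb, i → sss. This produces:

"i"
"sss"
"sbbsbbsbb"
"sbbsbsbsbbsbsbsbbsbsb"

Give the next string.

Applying the rule to each of the 21 symbols of sbbsbsbsbbsbsbsbbsbsb gives the pieces sbb sb sb sbb sb sbb sb sbb sb sb sbb sb sbb sb sbb sb sb sbb sb sbb sb, which concatenate to the answer.

sbbsbsbsbbsbsbbsbsbbsbsbsbbsbsbbsbsbbsbsbsbbsbsbbsb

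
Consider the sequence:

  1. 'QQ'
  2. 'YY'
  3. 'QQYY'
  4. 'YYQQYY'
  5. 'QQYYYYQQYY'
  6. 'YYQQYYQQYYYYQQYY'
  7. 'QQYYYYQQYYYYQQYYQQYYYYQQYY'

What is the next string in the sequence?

YYQQYYQQYYYYQQYYQQYYYYQQYYYYQQYYQQYYYYQQYY

Each term (from the third on) is the two preceding terms concatenated in order: term 3 = QQ·YY = QQYY.
Continuing: YYQQYYQQYYYYQQYY · QQYYYYQQYYYYQQYYQQYYYYQQYY gives term 8.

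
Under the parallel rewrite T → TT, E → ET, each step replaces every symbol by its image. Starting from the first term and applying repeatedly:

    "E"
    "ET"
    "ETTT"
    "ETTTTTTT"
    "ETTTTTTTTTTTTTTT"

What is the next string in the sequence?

Rewriting the 16 symbols of ETTTTTTTTTTTTTTT one by one yields ET TT TT TT TT TT TT TT TT TT TT TT TT TT TT TT; concatenated:

ETTTTTTTTTTTTTTTTTTTTTTTTTTTTTTT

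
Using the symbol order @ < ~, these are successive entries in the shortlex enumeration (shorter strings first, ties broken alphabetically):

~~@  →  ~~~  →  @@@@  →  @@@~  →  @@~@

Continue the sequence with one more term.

@@~~

Find the rightmost character of @@~@ below ~, bump it to the next letter, and reset everything to its right to @.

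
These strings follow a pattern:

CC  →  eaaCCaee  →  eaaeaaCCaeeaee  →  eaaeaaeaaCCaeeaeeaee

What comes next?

Every step adds eaa to the front and aee to the end of the previous string.
One more step from eaaeaaeaaCCaeeaeeaee gives the answer.

eaaeaaeaaeaaCCaeeaeeaeeaee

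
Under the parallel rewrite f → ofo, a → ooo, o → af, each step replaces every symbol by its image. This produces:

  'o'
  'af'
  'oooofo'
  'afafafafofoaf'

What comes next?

Replace each of the 13 characters of afafafafofoaf in place — ooo ofo ooo ofo ooo ofo ooo ofo af ofo af ooo ofo — and concatenate.

oooofooooofooooofooooofoafofoafoooofo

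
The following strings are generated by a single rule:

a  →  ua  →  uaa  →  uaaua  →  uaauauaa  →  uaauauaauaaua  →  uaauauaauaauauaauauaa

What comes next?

uaauauaauaauauaauauaauaauauaauaaua

This is a Fibonacci-style word recurrence s(k) = s(k−1)·s(k−2): e.g. ua·a = uaa.
The next term joins uaauauaauaauauaauauaa and uaauauaauaaua.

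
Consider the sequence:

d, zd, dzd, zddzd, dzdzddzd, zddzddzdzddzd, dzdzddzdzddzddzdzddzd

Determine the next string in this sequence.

This is a Fibonacci-style word recurrence s(k) = s(k−2)·s(k−1): e.g. d·zd = dzd.
So term 8 is zddzddzdzddzd·dzdzddzdzddzddzdzddzd.

zddzddzdzddzddzdzddzdzddzddzdzddzd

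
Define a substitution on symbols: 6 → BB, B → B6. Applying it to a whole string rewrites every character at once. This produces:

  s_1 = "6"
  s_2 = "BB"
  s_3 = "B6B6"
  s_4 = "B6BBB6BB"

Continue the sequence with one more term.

B6BBB6B6B6BBB6B6

Apply φ to B6BBB6BB symbol by symbol: B→B6, 6→BB, B→B6, B→B6, B→B6, 6→BB, B→B6, B→B6; joined: B6 BB B6 B6 B6 BB B6 B6.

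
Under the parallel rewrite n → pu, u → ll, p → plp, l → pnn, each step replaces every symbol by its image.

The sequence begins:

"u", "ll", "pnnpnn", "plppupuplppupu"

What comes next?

Rewriting the 14 symbols of plppupuplppupu one by one yields plp pnn plp plp ll plp ll plp pnn plp plp ll plp ll; concatenated:

plppnnplpplpllplpllplppnnplpplpllplpll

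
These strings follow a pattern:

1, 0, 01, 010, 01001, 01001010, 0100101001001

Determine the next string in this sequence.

Each term (from the third on) is the previous term followed by the one before it: term 3 = 0·1 = 01.
The next term joins 0100101001001 and 01001010.

010010100100101001010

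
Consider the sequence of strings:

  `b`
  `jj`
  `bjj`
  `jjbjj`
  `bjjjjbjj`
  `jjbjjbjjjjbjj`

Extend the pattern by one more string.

bjjjjbjjjjbjjbjjjjbjj

From term 3 onward, concatenate the second-to-last term with the last: b·jj = bjj, jj·bjj = jjbjj, …
The next term joins bjjjjbjj and jjbjjbjjjjbjj.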